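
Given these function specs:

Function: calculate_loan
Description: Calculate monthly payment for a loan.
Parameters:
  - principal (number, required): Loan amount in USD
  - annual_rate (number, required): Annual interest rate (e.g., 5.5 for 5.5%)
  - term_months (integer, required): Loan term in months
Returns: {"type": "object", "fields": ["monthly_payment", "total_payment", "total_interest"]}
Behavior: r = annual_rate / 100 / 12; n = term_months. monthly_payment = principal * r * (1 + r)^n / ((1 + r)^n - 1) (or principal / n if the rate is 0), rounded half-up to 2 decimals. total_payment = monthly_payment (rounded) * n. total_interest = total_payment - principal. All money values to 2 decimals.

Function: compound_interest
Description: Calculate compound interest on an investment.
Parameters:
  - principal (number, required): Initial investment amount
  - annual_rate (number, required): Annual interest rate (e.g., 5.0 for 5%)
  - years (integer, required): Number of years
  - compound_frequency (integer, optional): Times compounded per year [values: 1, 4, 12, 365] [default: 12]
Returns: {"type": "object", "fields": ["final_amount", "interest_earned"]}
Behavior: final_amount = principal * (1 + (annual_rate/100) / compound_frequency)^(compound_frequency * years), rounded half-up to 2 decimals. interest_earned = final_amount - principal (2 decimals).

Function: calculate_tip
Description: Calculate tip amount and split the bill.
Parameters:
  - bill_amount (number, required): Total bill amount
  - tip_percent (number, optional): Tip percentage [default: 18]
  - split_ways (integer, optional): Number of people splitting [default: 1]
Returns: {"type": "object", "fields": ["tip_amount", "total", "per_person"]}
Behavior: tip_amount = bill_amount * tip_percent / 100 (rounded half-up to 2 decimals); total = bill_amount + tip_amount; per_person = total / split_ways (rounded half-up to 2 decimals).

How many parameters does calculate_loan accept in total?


Parameters of calculate_loan: principal (required), annual_rate (required), term_months (required)
Total:
3


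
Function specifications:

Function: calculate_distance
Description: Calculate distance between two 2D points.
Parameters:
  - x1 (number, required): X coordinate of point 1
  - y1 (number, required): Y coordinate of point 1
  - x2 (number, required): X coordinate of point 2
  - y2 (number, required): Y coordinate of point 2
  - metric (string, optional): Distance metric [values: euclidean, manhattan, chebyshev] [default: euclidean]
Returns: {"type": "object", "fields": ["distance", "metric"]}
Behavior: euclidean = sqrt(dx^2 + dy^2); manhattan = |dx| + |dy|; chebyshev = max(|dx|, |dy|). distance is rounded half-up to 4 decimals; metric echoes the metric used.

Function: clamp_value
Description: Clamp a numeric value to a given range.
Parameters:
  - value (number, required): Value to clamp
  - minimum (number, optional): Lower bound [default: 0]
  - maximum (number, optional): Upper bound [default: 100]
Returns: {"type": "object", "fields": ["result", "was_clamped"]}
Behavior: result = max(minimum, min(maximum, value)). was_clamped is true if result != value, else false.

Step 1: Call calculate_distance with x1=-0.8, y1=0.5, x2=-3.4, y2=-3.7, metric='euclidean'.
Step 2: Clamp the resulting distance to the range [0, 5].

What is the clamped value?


Step 1: calculate_distance (euclidean)
  |dx| = |-3.4 - -0.8| = 2.6; |dy| = |-3.7 - 0.5| = 4.2
  euclidean: sqrt(2.6^2 + 4.2^2) = sqrt(24.4) = 4.939636
  Round to 4 decimals: 4.9396
  -> distance = 4.9396
Step 2: clamp_value(value=4.9396, minimum=0, maximum=5)
  result = max(0, min(5, 4.9396)) = max(0, 4.9396) = 4.9396
  was_clamped = (4.9396 != 4.9396) = false
  -> result = 4.9396
4.9396


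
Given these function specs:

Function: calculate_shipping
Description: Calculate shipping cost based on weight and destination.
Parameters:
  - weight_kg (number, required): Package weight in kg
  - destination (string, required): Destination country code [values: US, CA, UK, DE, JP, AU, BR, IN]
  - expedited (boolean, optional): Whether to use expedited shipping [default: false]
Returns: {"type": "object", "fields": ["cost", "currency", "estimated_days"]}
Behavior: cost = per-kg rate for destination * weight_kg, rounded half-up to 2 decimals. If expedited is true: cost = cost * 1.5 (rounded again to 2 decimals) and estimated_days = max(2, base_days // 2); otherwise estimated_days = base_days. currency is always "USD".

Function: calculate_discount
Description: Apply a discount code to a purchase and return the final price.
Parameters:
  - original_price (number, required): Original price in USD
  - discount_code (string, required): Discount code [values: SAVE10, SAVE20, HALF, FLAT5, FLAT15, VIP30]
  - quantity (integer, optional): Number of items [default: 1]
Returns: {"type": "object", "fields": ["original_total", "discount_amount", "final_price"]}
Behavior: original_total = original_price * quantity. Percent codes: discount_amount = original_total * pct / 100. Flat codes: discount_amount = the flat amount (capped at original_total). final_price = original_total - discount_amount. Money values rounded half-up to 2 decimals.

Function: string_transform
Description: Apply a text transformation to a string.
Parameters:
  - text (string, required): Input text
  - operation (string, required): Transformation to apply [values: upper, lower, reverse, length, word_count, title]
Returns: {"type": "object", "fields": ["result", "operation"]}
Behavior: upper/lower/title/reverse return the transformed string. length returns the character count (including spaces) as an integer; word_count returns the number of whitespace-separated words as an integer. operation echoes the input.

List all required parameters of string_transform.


Parameters of string_transform and their required/optional flag:
  text: required
  operation: required
operation, text


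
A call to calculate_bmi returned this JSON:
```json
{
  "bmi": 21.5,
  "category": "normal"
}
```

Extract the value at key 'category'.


normal


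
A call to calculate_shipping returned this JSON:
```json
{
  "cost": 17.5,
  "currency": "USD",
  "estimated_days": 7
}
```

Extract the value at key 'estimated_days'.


7


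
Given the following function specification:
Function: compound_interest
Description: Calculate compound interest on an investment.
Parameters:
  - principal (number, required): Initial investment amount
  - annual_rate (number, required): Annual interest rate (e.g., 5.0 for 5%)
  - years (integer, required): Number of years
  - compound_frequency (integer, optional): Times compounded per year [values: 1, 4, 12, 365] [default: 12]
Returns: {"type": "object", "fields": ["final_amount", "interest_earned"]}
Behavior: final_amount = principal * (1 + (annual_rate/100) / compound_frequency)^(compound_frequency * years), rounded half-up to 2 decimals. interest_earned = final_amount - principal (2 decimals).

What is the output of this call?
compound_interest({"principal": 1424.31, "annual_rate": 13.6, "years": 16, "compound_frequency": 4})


rate per period = 13.6/100/4 = 0.034 (keep full precision); periods = 4 * 16 = 64
(1 + 0.034)^64 = 8.49795605
final_amount = 1424.31 * 8.49795605 = 12103.723777 -> 12103.72
interest_earned = 12103.72 - 1424.31 = 10679.41
Output:
{"final_amount": 12103.72, "interest_earned": 10679.41}


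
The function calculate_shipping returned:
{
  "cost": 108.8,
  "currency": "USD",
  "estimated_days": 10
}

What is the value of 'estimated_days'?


10


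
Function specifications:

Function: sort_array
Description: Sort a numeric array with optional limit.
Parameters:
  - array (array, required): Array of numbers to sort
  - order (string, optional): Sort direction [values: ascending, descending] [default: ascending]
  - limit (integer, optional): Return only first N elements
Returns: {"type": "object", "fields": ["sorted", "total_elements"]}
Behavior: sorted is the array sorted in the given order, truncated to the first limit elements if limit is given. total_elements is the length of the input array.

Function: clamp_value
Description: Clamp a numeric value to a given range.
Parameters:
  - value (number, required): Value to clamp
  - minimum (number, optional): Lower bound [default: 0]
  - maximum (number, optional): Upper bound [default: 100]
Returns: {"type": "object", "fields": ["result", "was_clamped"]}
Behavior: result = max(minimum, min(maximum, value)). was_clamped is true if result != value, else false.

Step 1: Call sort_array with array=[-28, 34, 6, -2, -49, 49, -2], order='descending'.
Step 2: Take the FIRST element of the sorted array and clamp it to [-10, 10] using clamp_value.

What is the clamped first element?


Step 1: sort_array(order=descending)
  sorted: [49, 34, 6, -2, -2, -28, -49]
  -> first element = 49
Step 2: clamp_value(value=49, minimum=-10, maximum=10)
  result = max(-10, min(10, 49)) = max(-10, 10) = 10
  was_clamped = (10 != 49) = true
  -> result = 10
10


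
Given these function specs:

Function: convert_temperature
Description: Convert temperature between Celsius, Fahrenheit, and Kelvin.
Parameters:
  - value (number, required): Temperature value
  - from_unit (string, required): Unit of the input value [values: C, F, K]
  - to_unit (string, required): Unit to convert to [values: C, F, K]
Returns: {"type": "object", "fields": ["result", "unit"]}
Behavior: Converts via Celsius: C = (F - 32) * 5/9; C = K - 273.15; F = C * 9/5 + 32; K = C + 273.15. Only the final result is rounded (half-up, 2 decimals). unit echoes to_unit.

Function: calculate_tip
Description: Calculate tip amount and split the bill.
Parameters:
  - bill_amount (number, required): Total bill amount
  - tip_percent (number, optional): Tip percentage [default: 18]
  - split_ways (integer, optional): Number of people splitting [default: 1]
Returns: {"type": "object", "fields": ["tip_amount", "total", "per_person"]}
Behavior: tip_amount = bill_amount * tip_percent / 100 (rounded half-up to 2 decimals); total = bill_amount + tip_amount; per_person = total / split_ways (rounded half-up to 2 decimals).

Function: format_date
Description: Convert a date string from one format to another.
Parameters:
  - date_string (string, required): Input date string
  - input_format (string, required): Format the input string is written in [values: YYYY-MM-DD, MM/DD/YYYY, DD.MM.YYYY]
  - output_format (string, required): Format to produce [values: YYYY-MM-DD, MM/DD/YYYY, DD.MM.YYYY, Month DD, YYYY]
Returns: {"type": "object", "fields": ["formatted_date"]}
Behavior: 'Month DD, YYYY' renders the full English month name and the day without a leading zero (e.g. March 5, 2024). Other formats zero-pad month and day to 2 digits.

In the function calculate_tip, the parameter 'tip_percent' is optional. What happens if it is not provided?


The calculate_tip spec declares:
  - tip_percent (number, optional): Tip percentage [default: 18]
It defaults to 18


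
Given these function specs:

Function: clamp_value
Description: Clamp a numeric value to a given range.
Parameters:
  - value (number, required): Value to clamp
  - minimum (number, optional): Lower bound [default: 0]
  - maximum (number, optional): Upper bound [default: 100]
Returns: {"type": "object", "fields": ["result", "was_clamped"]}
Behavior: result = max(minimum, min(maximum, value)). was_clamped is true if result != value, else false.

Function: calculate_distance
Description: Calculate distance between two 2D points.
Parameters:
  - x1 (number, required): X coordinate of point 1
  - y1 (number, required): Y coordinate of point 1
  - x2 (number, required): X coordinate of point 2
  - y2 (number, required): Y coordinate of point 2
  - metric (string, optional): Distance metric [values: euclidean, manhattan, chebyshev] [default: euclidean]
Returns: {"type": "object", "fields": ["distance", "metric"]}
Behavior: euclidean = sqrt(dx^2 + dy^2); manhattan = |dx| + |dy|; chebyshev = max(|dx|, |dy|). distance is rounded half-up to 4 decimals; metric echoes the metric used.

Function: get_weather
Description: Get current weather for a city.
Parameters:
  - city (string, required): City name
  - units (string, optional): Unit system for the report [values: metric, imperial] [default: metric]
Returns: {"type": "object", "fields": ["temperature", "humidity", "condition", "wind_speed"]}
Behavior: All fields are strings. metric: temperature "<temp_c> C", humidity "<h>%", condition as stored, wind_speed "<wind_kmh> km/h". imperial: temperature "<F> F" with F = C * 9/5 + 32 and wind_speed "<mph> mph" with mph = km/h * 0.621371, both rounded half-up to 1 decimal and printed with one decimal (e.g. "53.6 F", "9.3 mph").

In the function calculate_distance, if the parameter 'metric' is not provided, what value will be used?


The calculate_distance spec declares:
  - metric (string, optional): Distance metric [values: euclidean, manhattan, chebyshev] [default: euclidean]
Default:
euclidean


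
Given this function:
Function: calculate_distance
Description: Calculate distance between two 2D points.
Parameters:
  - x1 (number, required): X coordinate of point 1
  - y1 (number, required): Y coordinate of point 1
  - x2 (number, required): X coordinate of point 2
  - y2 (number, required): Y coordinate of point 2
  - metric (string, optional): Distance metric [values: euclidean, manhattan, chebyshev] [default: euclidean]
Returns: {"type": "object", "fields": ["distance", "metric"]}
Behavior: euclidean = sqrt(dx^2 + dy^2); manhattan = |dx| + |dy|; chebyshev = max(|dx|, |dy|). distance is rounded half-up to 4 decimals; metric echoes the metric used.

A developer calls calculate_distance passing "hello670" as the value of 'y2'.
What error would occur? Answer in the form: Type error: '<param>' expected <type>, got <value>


Spec: 'y2' is declared as number; "hello670" is a string.
Type error: 'y2' expected number, got "hello670"


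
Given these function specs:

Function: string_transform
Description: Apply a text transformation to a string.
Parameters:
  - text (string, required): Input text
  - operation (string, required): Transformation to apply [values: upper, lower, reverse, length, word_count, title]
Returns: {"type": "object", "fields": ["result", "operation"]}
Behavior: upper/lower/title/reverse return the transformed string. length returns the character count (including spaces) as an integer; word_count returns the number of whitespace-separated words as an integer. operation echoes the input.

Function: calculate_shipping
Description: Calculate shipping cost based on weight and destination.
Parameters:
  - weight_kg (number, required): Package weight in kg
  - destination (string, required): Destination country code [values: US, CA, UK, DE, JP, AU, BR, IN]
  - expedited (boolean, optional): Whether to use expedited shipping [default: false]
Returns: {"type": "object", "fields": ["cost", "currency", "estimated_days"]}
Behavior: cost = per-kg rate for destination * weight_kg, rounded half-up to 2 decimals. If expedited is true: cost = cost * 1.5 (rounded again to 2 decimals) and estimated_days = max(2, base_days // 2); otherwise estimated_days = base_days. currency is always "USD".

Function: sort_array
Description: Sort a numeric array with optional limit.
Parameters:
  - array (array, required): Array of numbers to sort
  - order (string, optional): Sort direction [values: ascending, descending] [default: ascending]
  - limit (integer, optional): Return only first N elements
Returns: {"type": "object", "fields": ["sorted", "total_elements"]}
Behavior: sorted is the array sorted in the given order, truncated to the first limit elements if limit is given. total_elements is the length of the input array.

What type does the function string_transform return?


The string_transform spec declares Returns: {"type": "object", "fields": ["result", "operation"]}
Type:
object


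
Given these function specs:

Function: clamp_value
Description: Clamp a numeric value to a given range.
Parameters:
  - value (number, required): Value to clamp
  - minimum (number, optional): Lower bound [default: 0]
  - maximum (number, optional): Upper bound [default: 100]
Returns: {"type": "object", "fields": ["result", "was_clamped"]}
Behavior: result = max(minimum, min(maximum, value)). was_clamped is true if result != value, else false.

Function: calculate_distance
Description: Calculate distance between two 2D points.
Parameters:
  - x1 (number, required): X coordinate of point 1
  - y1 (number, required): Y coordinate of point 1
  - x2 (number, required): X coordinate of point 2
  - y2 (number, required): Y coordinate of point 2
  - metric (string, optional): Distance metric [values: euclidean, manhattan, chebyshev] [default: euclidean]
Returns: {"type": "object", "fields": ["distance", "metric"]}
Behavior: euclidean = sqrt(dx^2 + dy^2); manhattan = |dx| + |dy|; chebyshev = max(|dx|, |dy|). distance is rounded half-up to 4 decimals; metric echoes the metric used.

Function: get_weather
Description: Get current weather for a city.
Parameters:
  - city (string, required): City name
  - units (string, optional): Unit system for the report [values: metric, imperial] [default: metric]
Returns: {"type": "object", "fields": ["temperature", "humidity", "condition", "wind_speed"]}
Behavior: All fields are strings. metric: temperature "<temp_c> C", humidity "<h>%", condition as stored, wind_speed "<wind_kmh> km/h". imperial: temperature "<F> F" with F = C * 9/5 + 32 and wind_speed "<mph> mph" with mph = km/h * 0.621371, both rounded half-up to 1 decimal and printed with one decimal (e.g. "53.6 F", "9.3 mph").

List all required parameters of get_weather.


Parameters of get_weather and their required/optional flag:
  city: required
  units: optional
city


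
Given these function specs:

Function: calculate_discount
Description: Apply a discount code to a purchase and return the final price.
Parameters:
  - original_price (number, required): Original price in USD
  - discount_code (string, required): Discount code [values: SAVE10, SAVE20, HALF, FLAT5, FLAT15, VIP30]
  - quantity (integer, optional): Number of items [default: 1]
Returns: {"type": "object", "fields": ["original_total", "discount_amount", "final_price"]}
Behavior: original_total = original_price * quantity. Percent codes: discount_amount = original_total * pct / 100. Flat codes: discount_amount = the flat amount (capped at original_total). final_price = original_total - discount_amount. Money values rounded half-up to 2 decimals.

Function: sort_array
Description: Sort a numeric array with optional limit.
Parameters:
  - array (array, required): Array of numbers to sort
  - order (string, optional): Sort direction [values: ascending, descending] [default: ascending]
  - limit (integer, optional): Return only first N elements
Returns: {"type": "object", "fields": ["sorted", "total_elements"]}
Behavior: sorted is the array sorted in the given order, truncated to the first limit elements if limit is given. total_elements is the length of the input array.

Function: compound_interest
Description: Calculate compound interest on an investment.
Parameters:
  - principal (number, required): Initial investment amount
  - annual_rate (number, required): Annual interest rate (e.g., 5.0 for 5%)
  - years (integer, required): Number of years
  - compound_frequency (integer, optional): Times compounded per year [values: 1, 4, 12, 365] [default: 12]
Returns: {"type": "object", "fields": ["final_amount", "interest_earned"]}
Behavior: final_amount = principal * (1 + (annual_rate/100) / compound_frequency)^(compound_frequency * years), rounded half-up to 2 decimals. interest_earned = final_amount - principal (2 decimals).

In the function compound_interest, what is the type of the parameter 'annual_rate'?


The compound_interest spec declares:
  - annual_rate (number, required): Annual interest rate (e.g., 5.0 for 5%)
Type:
number


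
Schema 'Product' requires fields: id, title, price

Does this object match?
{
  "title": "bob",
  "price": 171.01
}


Checking required fields...
Missing: id
Invalid - missing required field 'id'


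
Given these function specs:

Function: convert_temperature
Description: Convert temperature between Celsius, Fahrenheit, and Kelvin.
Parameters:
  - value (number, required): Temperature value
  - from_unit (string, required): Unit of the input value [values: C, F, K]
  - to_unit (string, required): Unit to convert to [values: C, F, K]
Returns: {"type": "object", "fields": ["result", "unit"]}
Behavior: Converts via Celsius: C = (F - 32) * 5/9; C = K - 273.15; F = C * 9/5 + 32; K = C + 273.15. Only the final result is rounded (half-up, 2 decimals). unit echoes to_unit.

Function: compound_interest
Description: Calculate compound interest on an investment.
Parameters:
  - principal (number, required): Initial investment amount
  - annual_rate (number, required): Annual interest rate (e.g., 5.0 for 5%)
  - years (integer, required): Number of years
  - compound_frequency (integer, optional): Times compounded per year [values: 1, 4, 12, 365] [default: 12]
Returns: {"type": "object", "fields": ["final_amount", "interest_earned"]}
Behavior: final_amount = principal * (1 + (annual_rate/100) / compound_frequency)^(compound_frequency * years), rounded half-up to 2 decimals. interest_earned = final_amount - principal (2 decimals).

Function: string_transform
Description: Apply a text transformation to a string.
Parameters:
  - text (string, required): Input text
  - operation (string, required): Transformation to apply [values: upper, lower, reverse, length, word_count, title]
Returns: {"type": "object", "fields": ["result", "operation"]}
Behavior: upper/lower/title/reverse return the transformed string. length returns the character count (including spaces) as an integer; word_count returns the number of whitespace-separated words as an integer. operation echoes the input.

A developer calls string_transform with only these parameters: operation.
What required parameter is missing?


Required parameters: text, operation
Provided: operation
Missing: text
text


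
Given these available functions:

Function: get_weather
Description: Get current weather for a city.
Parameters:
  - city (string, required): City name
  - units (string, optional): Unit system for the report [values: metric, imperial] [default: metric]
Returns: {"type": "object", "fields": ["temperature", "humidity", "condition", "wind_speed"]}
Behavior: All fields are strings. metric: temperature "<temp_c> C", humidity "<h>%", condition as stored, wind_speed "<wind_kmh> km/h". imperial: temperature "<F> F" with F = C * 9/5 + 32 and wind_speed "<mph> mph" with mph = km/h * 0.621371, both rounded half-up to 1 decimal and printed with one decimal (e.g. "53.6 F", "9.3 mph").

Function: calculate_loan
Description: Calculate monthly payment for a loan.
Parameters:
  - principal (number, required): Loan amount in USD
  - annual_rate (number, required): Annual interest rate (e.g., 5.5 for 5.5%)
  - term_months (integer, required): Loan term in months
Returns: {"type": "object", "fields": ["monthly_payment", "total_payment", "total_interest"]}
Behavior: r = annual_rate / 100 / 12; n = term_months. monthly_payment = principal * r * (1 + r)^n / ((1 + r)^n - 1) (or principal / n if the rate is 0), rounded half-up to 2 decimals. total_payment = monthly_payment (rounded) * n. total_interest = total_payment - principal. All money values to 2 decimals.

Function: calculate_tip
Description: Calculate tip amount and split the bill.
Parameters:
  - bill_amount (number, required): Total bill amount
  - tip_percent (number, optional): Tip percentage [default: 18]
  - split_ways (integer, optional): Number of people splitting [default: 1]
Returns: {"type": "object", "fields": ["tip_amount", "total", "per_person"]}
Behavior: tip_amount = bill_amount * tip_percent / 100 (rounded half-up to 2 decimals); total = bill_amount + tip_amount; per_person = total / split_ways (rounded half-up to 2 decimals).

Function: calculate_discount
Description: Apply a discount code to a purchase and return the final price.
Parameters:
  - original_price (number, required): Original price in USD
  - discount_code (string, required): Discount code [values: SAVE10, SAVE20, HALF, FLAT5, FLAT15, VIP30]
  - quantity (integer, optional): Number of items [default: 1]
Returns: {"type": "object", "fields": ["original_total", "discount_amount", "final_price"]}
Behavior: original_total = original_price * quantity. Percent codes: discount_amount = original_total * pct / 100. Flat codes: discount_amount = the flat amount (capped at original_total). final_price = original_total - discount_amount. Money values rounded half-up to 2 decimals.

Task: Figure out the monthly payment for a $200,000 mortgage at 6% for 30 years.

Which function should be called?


The task needs a function whose description is: Calculate monthly payment for a loan.
calculate_loan


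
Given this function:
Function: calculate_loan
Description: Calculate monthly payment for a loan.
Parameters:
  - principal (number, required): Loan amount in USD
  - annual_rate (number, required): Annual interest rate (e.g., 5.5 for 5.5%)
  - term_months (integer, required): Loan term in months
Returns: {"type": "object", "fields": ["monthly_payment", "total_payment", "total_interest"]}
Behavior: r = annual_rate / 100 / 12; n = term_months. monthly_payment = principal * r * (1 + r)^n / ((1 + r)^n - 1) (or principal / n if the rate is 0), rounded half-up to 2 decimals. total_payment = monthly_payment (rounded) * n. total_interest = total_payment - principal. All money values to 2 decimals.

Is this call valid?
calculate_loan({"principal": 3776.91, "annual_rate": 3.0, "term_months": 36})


Checking all required parameters present and types match... All valid.
Valid


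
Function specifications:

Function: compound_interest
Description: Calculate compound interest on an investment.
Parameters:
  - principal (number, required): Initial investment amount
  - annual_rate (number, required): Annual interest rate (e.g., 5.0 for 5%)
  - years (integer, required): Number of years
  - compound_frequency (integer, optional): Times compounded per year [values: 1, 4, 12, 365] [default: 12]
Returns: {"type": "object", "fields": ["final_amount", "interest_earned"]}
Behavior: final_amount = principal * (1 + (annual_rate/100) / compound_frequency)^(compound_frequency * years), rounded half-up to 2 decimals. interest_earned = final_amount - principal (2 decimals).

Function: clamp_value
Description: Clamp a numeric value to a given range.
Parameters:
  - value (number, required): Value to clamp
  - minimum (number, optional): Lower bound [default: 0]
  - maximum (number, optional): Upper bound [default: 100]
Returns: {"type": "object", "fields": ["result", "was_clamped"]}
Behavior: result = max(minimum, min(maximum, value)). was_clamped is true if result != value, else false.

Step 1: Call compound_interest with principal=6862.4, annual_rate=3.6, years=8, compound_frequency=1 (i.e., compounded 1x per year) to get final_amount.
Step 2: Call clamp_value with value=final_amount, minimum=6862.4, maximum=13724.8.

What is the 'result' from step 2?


Step 1: compound_interest
  rate per period = 3.6/100/1 = 0.036 (keep full precision); periods = 1 * 8 = 8
  (1 + 0.036)^8 = 1.32702176
  final_amount = 6862.4 * 1.32702176 = 9106.554104 -> 9106.55
  interest_earned = 9106.55 - 6862.40 = 2244.15
  -> final_amount = 9106.55
Step 2: clamp_value(value=9106.55, minimum=6862.4, maximum=13724.8)
  result = max(6862.4, min(13724.8, 9106.55)) = max(6862.4, 9106.55) = 9106.55
  was_clamped = (9106.55 != 9106.55) = false
  -> result = 9106.55
9106.55


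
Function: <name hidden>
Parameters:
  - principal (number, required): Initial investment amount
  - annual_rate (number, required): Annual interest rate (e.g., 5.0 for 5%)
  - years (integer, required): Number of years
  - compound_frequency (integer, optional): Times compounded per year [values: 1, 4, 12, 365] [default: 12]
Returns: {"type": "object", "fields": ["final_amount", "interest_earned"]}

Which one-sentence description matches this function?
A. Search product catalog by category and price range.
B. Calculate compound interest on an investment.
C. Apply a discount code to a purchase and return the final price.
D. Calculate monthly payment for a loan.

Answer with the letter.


Parameters principal, annual_rate, years, compound_frequency and return ["final_amount", "interest_earned"] fit: Calculate compound interest on an investment.
B


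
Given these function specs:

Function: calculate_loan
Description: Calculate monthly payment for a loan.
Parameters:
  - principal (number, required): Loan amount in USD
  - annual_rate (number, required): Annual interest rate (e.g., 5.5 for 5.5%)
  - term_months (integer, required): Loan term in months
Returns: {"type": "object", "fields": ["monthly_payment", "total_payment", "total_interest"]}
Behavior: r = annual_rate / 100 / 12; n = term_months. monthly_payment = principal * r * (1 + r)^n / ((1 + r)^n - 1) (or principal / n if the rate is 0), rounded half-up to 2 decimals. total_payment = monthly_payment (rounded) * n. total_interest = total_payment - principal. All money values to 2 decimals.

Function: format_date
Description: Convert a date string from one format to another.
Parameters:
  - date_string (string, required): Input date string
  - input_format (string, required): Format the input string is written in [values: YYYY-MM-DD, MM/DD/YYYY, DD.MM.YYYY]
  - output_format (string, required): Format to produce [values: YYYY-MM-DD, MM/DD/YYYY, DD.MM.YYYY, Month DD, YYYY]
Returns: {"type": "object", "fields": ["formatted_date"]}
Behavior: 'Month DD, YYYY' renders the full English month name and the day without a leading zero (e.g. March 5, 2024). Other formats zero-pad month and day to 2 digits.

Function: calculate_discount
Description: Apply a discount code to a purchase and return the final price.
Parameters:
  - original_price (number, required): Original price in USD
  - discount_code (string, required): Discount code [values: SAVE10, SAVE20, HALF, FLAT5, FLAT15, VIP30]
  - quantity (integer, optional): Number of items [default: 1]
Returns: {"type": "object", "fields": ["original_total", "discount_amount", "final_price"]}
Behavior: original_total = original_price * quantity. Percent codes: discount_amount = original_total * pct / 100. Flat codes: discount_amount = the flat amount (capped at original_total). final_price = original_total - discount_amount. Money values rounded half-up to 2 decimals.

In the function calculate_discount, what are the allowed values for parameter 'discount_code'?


The calculate_discount spec declares:
  - discount_code (string, required): Discount code [values: SAVE10, SAVE20, HALF, FLAT5, FLAT15, VIP30]
Allowed values:
SAVE10, SAVE20, HALF, FLAT5, FLAT15, VIP30


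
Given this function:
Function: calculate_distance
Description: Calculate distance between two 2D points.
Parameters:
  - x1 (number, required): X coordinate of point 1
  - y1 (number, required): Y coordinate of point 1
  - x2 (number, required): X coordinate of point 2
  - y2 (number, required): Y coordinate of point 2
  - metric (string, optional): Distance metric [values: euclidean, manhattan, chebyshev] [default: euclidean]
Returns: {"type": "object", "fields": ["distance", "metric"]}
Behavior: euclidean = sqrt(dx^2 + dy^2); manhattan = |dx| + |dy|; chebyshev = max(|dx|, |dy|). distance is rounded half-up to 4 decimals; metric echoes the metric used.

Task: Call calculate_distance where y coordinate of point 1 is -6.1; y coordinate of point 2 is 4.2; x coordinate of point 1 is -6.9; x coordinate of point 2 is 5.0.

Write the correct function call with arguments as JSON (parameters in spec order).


Mapping each described value to its parameter name:
  'Y coordinate of point 1' -> y1 = -6.1
  'Y coordinate of point 2' -> y2 = 4.2
  'X coordinate of point 1' -> x1 = -6.9
  'X coordinate of point 2' -> x2 = 5.0
calculate_distance({"x1": -6.9, "y1": -6.1, "x2": 5.0, "y2": 4.2})


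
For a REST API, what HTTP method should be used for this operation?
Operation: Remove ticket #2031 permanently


GET = read, POST = create, PUT = update/replace, DELETE = remove
This operation is a removal.
DELETE


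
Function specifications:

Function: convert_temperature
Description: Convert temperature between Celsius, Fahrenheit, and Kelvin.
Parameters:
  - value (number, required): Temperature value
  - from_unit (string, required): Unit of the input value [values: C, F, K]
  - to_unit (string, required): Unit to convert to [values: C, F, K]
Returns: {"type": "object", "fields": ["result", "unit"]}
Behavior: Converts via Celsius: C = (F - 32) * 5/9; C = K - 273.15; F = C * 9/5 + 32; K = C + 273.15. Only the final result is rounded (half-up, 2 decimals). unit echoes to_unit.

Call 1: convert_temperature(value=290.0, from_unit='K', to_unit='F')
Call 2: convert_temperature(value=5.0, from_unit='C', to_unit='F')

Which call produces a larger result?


Call 1:
  To C: 290 - 273.15 = 16.85
  To F: 16.85 * 9/5 + 32 = 62.33
  Round to 2 decimals: 62.33
  -> 62.33 F
Call 2:
  Input already in C: 5
  To F: 5 * 9/5 + 32 = 41
  Round to 2 decimals: 41.0
  -> 41.0 F
Call 1 (62.33 F)


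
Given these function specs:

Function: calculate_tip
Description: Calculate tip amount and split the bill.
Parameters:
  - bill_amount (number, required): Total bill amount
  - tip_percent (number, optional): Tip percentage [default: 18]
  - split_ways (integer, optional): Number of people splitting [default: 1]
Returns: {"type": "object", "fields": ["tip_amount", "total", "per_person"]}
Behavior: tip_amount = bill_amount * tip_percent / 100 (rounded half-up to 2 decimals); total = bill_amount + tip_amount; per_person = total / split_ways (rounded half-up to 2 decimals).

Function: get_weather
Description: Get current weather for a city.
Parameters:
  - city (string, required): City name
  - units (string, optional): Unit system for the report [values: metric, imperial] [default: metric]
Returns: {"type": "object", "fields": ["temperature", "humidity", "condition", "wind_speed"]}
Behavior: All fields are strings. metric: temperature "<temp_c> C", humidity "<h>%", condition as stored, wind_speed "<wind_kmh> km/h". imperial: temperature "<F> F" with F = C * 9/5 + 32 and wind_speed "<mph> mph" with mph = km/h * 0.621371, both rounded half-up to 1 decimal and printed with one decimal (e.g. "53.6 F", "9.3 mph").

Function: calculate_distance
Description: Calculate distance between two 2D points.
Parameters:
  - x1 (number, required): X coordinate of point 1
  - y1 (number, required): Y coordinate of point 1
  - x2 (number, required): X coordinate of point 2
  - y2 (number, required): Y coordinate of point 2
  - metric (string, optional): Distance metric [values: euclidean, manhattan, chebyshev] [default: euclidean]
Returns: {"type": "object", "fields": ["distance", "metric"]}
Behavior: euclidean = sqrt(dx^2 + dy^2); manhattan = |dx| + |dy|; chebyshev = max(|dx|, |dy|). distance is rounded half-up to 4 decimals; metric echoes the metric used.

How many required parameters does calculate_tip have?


Parameters of calculate_tip: bill_amount (required), tip_percent (optional), split_ways (optional)
Required count:
1


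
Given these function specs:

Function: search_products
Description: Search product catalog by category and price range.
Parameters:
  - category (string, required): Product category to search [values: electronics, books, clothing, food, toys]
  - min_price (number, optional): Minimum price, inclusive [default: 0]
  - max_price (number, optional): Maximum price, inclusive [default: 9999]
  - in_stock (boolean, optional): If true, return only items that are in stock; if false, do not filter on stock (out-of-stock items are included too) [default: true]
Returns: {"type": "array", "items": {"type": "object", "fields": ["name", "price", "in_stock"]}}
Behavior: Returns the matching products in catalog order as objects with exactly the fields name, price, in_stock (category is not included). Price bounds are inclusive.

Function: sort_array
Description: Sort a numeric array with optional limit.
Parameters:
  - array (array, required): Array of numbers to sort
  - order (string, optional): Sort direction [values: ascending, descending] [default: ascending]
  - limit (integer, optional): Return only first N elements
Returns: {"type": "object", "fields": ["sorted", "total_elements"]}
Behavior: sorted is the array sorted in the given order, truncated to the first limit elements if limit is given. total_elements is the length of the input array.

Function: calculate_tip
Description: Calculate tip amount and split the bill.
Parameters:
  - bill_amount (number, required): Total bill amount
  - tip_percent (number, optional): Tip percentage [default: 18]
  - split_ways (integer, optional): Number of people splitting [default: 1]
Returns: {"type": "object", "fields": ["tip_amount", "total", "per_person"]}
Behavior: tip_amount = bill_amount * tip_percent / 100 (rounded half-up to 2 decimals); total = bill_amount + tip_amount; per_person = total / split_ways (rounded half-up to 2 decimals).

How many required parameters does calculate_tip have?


Parameters of calculate_tip: bill_amount (required), tip_percent (optional), split_ways (optional)
Required count:
1


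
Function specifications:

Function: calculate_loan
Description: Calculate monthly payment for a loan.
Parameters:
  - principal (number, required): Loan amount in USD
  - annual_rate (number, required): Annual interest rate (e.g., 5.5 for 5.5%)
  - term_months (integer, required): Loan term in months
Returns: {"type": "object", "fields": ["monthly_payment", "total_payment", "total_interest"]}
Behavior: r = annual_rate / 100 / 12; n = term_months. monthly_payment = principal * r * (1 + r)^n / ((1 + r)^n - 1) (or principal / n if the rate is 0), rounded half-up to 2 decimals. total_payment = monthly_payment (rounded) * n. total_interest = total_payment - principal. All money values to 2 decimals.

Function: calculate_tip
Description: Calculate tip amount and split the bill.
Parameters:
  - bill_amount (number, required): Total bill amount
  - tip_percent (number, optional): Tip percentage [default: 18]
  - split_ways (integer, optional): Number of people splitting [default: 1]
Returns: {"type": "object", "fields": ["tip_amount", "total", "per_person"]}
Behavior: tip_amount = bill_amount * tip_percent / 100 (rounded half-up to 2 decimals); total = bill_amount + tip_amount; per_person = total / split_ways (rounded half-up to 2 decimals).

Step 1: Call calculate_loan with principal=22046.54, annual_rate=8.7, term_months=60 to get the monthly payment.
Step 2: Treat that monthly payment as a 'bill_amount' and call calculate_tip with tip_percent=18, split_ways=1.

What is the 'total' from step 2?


Step 1: calculate_loan(principal=22046.54, annual_rate=8.7, term_months=60)
  r = 8.7 / 100 / 12 = 0.00725 (keep full precision)
  (1 + r)^60 = 1.54254046
  monthly_payment = 22046.54 * 0.00725 * 1.54254046 / (1.54254046 - 1) = 454.446624 -> 454.45
  total_payment = 454.45 * 60 = 27267.00
  total_interest = 27267.00 - 22046.54 = 5220.46
  -> monthly_payment = 454.45
Step 2: calculate_tip(bill_amount=454.45, tip_percent=18, split_ways=1)
  tip_amount = 454.45 * 18/100 = 81.801 -> 81.80
  total = 454.45 + 81.80 = 536.25
  per_person = 536.25 / 1 = 536.25 -> 536.25
  -> total = 536.25
$536.25


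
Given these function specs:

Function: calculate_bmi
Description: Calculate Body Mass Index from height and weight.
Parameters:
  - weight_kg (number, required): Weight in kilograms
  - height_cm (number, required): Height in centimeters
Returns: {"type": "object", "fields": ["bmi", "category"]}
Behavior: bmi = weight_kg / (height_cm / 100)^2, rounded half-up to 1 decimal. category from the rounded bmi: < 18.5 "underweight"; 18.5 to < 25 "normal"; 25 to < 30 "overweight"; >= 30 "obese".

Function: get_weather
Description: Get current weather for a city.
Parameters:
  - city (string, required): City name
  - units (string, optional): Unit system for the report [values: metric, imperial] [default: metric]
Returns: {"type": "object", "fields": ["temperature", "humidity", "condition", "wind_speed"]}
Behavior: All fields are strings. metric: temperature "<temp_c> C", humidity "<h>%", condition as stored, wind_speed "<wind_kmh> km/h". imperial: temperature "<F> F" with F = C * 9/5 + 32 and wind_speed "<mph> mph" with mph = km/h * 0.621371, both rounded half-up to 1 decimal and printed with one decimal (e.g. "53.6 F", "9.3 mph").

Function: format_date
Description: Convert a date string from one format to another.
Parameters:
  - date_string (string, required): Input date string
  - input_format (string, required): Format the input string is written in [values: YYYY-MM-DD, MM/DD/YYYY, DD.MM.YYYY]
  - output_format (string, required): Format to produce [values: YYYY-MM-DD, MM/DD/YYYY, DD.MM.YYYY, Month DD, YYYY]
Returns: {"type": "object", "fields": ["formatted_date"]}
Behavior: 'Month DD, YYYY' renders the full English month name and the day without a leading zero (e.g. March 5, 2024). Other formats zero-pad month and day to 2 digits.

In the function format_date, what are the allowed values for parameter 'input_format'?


The format_date spec declares:
  - input_format (string, required): Format the input string is written in [values: YYYY-MM-DD, MM/DD/YYYY, DD.MM.YYYY]
Allowed values:
YYYY-MM-DD, MM/DD/YYYY, DD.MM.YYYY
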